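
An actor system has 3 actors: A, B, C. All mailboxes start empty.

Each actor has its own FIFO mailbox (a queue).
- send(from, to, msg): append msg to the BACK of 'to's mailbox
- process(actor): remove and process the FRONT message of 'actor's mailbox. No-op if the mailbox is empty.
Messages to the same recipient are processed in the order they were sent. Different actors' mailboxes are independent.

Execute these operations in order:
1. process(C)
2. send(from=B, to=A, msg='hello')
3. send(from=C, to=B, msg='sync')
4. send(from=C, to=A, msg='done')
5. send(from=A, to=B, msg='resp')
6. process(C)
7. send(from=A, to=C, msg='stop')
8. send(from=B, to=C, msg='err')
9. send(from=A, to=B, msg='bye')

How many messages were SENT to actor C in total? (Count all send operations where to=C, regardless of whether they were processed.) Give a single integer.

After 1 (process(C)): A:[] B:[] C:[]
After 2 (send(from=B, to=A, msg='hello')): A:[hello] B:[] C:[]
After 3 (send(from=C, to=B, msg='sync')): A:[hello] B:[sync] C:[]
After 4 (send(from=C, to=A, msg='done')): A:[hello,done] B:[sync] C:[]
After 5 (send(from=A, to=B, msg='resp')): A:[hello,done] B:[sync,resp] C:[]
After 6 (process(C)): A:[hello,done] B:[sync,resp] C:[]
After 7 (send(from=A, to=C, msg='stop')): A:[hello,done] B:[sync,resp] C:[stop]
After 8 (send(from=B, to=C, msg='err')): A:[hello,done] B:[sync,resp] C:[stop,err]
After 9 (send(from=A, to=B, msg='bye')): A:[hello,done] B:[sync,resp,bye] C:[stop,err]

Answer: 2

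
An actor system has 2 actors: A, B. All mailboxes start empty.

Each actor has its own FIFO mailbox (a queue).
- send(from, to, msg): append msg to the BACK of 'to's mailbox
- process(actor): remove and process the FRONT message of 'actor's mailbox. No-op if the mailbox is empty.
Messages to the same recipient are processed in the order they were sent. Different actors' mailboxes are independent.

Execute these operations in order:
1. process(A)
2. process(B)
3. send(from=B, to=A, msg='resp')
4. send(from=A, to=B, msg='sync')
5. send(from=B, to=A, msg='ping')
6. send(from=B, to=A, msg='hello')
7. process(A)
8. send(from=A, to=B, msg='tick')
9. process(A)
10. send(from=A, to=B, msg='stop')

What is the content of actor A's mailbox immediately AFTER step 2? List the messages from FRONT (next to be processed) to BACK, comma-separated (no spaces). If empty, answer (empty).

After 1 (process(A)): A:[] B:[]
After 2 (process(B)): A:[] B:[]

(empty)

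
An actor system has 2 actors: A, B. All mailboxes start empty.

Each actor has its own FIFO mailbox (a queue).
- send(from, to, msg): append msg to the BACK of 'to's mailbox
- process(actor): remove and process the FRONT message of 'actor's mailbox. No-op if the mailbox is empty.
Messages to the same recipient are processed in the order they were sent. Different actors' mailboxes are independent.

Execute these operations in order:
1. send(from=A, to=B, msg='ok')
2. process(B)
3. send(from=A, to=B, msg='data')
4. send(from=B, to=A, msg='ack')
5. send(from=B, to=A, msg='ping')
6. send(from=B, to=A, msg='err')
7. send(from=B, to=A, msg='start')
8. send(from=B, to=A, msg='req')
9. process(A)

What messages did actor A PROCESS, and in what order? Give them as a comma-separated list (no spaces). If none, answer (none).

Answer: ack

Derivation:
After 1 (send(from=A, to=B, msg='ok')): A:[] B:[ok]
After 2 (process(B)): A:[] B:[]
After 3 (send(from=A, to=B, msg='data')): A:[] B:[data]
After 4 (send(from=B, to=A, msg='ack')): A:[ack] B:[data]
After 5 (send(from=B, to=A, msg='ping')): A:[ack,ping] B:[data]
After 6 (send(from=B, to=A, msg='err')): A:[ack,ping,err] B:[data]
After 7 (send(from=B, to=A, msg='start')): A:[ack,ping,err,start] B:[data]
After 8 (send(from=B, to=A, msg='req')): A:[ack,ping,err,start,req] B:[data]
After 9 (process(A)): A:[ping,err,start,req] B:[data]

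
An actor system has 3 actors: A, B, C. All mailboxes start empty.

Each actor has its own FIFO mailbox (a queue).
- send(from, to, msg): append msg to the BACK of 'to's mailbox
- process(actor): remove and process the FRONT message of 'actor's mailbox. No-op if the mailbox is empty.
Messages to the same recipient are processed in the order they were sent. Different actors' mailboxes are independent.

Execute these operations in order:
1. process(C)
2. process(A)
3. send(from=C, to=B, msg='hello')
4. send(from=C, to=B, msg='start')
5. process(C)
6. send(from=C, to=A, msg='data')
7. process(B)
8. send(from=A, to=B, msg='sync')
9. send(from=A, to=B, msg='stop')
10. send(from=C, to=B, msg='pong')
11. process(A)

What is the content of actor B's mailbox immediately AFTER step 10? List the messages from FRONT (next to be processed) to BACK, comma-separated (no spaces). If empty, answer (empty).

After 1 (process(C)): A:[] B:[] C:[]
After 2 (process(A)): A:[] B:[] C:[]
After 3 (send(from=C, to=B, msg='hello')): A:[] B:[hello] C:[]
After 4 (send(from=C, to=B, msg='start')): A:[] B:[hello,start] C:[]
After 5 (process(C)): A:[] B:[hello,start] C:[]
After 6 (send(from=C, to=A, msg='data')): A:[data] B:[hello,start] C:[]
After 7 (process(B)): A:[data] B:[start] C:[]
After 8 (send(from=A, to=B, msg='sync')): A:[data] B:[start,sync] C:[]
After 9 (send(from=A, to=B, msg='stop')): A:[data] B:[start,sync,stop] C:[]
After 10 (send(from=C, to=B, msg='pong')): A:[data] B:[start,sync,stop,pong] C:[]

start,sync,stop,pong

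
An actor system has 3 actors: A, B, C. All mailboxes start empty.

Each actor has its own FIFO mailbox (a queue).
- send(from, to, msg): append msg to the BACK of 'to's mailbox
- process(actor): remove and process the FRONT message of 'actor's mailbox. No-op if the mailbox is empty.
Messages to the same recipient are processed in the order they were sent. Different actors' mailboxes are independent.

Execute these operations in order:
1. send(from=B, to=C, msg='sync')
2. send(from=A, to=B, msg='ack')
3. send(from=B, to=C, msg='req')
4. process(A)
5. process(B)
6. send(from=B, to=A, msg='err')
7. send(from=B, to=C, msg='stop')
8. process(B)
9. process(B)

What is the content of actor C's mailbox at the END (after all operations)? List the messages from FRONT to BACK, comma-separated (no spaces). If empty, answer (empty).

Answer: sync,req,stop

Derivation:
After 1 (send(from=B, to=C, msg='sync')): A:[] B:[] C:[sync]
After 2 (send(from=A, to=B, msg='ack')): A:[] B:[ack] C:[sync]
After 3 (send(from=B, to=C, msg='req')): A:[] B:[ack] C:[sync,req]
After 4 (process(A)): A:[] B:[ack] C:[sync,req]
After 5 (process(B)): A:[] B:[] C:[sync,req]
After 6 (send(from=B, to=A, msg='err')): A:[err] B:[] C:[sync,req]
After 7 (send(from=B, to=C, msg='stop')): A:[err] B:[] C:[sync,req,stop]
After 8 (process(B)): A:[err] B:[] C:[sync,req,stop]
After 9 (process(B)): A:[err] B:[] C:[sync,req,stop]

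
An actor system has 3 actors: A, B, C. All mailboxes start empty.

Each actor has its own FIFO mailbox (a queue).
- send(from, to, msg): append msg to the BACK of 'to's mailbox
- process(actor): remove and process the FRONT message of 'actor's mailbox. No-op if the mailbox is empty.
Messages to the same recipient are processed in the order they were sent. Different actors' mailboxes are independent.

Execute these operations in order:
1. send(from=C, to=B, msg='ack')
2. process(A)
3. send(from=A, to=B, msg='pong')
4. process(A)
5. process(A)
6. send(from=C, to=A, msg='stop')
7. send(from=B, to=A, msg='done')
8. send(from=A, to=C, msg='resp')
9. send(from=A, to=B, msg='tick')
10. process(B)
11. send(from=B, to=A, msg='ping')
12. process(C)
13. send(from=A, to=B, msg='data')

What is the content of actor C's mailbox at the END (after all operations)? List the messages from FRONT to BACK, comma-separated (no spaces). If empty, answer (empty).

After 1 (send(from=C, to=B, msg='ack')): A:[] B:[ack] C:[]
After 2 (process(A)): A:[] B:[ack] C:[]
After 3 (send(from=A, to=B, msg='pong')): A:[] B:[ack,pong] C:[]
After 4 (process(A)): A:[] B:[ack,pong] C:[]
After 5 (process(A)): A:[] B:[ack,pong] C:[]
After 6 (send(from=C, to=A, msg='stop')): A:[stop] B:[ack,pong] C:[]
After 7 (send(from=B, to=A, msg='done')): A:[stop,done] B:[ack,pong] C:[]
After 8 (send(from=A, to=C, msg='resp')): A:[stop,done] B:[ack,pong] C:[resp]
After 9 (send(from=A, to=B, msg='tick')): A:[stop,done] B:[ack,pong,tick] C:[resp]
After 10 (process(B)): A:[stop,done] B:[pong,tick] C:[resp]
After 11 (send(from=B, to=A, msg='ping')): A:[stop,done,ping] B:[pong,tick] C:[resp]
After 12 (process(C)): A:[stop,done,ping] B:[pong,tick] C:[]
After 13 (send(from=A, to=B, msg='data')): A:[stop,done,ping] B:[pong,tick,data] C:[]

Answer: (empty)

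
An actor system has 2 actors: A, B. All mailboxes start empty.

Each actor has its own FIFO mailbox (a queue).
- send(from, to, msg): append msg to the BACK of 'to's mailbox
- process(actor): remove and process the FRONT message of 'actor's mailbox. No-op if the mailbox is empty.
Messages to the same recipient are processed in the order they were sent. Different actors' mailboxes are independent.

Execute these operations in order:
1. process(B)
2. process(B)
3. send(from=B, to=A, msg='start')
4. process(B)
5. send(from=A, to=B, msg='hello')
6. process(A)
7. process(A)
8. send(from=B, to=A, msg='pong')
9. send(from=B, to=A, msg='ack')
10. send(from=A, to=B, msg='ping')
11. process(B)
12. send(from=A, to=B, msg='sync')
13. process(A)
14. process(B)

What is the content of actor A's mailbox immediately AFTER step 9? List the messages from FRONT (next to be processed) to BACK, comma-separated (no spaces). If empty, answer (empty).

After 1 (process(B)): A:[] B:[]
After 2 (process(B)): A:[] B:[]
After 3 (send(from=B, to=A, msg='start')): A:[start] B:[]
After 4 (process(B)): A:[start] B:[]
After 5 (send(from=A, to=B, msg='hello')): A:[start] B:[hello]
After 6 (process(A)): A:[] B:[hello]
After 7 (process(A)): A:[] B:[hello]
After 8 (send(from=B, to=A, msg='pong')): A:[pong] B:[hello]
After 9 (send(from=B, to=A, msg='ack')): A:[pong,ack] B:[hello]

pong,ack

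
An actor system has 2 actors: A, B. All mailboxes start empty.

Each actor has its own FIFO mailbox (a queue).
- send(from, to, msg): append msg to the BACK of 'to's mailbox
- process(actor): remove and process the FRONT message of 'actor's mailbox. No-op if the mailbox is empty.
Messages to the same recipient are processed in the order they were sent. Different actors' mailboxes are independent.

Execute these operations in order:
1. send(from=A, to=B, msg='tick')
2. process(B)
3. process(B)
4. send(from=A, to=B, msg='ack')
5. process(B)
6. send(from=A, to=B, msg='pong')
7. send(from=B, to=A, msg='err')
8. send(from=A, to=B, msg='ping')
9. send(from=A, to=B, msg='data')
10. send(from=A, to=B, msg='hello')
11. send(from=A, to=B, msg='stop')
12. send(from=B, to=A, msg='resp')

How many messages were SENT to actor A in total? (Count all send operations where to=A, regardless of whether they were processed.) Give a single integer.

Answer: 2

Derivation:
After 1 (send(from=A, to=B, msg='tick')): A:[] B:[tick]
After 2 (process(B)): A:[] B:[]
After 3 (process(B)): A:[] B:[]
After 4 (send(from=A, to=B, msg='ack')): A:[] B:[ack]
After 5 (process(B)): A:[] B:[]
After 6 (send(from=A, to=B, msg='pong')): A:[] B:[pong]
After 7 (send(from=B, to=A, msg='err')): A:[err] B:[pong]
After 8 (send(from=A, to=B, msg='ping')): A:[err] B:[pong,ping]
After 9 (send(from=A, to=B, msg='data')): A:[err] B:[pong,ping,data]
After 10 (send(from=A, to=B, msg='hello')): A:[err] B:[pong,ping,data,hello]
After 11 (send(from=A, to=B, msg='stop')): A:[err] B:[pong,ping,data,hello,stop]
After 12 (send(from=B, to=A, msg='resp')): A:[err,resp] B:[pong,ping,data,hello,stop]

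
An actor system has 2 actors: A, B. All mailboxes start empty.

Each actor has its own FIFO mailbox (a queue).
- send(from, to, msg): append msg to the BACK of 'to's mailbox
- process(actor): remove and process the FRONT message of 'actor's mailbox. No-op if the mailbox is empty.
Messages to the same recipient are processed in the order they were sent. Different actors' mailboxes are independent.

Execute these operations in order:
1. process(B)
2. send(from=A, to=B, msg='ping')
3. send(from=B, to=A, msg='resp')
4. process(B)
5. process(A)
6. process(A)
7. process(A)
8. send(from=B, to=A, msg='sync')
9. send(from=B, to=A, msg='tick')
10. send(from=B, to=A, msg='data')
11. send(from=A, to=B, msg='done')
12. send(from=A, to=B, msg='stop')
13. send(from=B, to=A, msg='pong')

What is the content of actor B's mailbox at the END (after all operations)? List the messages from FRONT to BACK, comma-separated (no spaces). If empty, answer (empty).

After 1 (process(B)): A:[] B:[]
After 2 (send(from=A, to=B, msg='ping')): A:[] B:[ping]
After 3 (send(from=B, to=A, msg='resp')): A:[resp] B:[ping]
After 4 (process(B)): A:[resp] B:[]
After 5 (process(A)): A:[] B:[]
After 6 (process(A)): A:[] B:[]
After 7 (process(A)): A:[] B:[]
After 8 (send(from=B, to=A, msg='sync')): A:[sync] B:[]
After 9 (send(from=B, to=A, msg='tick')): A:[sync,tick] B:[]
After 10 (send(from=B, to=A, msg='data')): A:[sync,tick,data] B:[]
After 11 (send(from=A, to=B, msg='done')): A:[sync,tick,data] B:[done]
After 12 (send(from=A, to=B, msg='stop')): A:[sync,tick,data] B:[done,stop]
After 13 (send(from=B, to=A, msg='pong')): A:[sync,tick,data,pong] B:[done,stop]

Answer: done,stop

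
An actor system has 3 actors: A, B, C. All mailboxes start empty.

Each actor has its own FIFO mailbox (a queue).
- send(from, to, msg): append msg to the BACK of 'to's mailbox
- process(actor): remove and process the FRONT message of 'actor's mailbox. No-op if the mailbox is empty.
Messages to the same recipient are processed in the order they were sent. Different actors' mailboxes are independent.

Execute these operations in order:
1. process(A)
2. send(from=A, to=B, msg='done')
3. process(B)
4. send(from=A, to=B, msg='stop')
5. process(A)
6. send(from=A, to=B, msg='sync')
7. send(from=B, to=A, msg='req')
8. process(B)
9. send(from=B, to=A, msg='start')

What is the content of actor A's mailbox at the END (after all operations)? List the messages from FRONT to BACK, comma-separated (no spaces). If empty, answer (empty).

Answer: req,start

Derivation:
After 1 (process(A)): A:[] B:[] C:[]
After 2 (send(from=A, to=B, msg='done')): A:[] B:[done] C:[]
After 3 (process(B)): A:[] B:[] C:[]
After 4 (send(from=A, to=B, msg='stop')): A:[] B:[stop] C:[]
After 5 (process(A)): A:[] B:[stop] C:[]
After 6 (send(from=A, to=B, msg='sync')): A:[] B:[stop,sync] C:[]
After 7 (send(from=B, to=A, msg='req')): A:[req] B:[stop,sync] C:[]
After 8 (process(B)): A:[req] B:[sync] C:[]
After 9 (send(from=B, to=A, msg='start')): A:[req,start] B:[sync] C:[]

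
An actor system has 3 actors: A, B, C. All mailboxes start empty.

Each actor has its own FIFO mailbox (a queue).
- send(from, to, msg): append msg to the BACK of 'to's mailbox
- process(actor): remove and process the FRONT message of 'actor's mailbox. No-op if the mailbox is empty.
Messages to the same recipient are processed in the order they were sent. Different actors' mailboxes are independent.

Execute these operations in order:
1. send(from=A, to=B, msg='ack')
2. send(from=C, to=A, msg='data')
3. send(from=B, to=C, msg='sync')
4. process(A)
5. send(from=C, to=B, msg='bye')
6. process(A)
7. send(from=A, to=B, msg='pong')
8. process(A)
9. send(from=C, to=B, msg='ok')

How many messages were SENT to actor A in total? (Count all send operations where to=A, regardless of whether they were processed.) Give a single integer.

After 1 (send(from=A, to=B, msg='ack')): A:[] B:[ack] C:[]
After 2 (send(from=C, to=A, msg='data')): A:[data] B:[ack] C:[]
After 3 (send(from=B, to=C, msg='sync')): A:[data] B:[ack] C:[sync]
After 4 (process(A)): A:[] B:[ack] C:[sync]
After 5 (send(from=C, to=B, msg='bye')): A:[] B:[ack,bye] C:[sync]
After 6 (process(A)): A:[] B:[ack,bye] C:[sync]
After 7 (send(from=A, to=B, msg='pong')): A:[] B:[ack,bye,pong] C:[sync]
After 8 (process(A)): A:[] B:[ack,bye,pong] C:[sync]
After 9 (send(from=C, to=B, msg='ok')): A:[] B:[ack,bye,pong,ok] C:[sync]

Answer: 1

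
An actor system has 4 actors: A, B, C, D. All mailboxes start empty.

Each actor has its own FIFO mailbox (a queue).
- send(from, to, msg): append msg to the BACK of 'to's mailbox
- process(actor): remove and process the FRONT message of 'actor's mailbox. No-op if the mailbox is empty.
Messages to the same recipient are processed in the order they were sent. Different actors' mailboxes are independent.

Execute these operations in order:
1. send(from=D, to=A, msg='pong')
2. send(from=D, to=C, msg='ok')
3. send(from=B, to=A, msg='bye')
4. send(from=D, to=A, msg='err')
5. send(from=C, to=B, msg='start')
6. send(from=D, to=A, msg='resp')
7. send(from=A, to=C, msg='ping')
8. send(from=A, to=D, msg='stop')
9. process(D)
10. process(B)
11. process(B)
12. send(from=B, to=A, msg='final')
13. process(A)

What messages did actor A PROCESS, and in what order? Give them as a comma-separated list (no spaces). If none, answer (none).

Answer: pong

Derivation:
After 1 (send(from=D, to=A, msg='pong')): A:[pong] B:[] C:[] D:[]
After 2 (send(from=D, to=C, msg='ok')): A:[pong] B:[] C:[ok] D:[]
After 3 (send(from=B, to=A, msg='bye')): A:[pong,bye] B:[] C:[ok] D:[]
After 4 (send(from=D, to=A, msg='err')): A:[pong,bye,err] B:[] C:[ok] D:[]
After 5 (send(from=C, to=B, msg='start')): A:[pong,bye,err] B:[start] C:[ok] D:[]
After 6 (send(from=D, to=A, msg='resp')): A:[pong,bye,err,resp] B:[start] C:[ok] D:[]
After 7 (send(from=A, to=C, msg='ping')): A:[pong,bye,err,resp] B:[start] C:[ok,ping] D:[]
After 8 (send(from=A, to=D, msg='stop')): A:[pong,bye,err,resp] B:[start] C:[ok,ping] D:[stop]
After 9 (process(D)): A:[pong,bye,err,resp] B:[start] C:[ok,ping] D:[]
After 10 (process(B)): A:[pong,bye,err,resp] B:[] C:[ok,ping] D:[]
After 11 (process(B)): A:[pong,bye,err,resp] B:[] C:[ok,ping] D:[]
After 12 (send(from=B, to=A, msg='final')): A:[pong,bye,err,resp,final] B:[] C:[ok,ping] D:[]
After 13 (process(A)): A:[bye,err,resp,final] B:[] C:[ok,ping] D:[]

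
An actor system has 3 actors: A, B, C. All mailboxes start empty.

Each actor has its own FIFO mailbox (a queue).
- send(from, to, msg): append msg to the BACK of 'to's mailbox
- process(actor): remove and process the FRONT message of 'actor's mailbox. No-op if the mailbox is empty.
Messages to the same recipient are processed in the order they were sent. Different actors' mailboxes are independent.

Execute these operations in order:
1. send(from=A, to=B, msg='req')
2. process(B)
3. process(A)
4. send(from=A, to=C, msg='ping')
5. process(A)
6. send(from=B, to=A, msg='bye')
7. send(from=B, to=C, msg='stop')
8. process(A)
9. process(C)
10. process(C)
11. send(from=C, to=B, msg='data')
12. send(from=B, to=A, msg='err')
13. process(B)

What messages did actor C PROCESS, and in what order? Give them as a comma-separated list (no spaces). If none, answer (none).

Answer: ping,stop

Derivation:
After 1 (send(from=A, to=B, msg='req')): A:[] B:[req] C:[]
After 2 (process(B)): A:[] B:[] C:[]
After 3 (process(A)): A:[] B:[] C:[]
After 4 (send(from=A, to=C, msg='ping')): A:[] B:[] C:[ping]
After 5 (process(A)): A:[] B:[] C:[ping]
After 6 (send(from=B, to=A, msg='bye')): A:[bye] B:[] C:[ping]
After 7 (send(from=B, to=C, msg='stop')): A:[bye] B:[] C:[ping,stop]
After 8 (process(A)): A:[] B:[] C:[ping,stop]
After 9 (process(C)): A:[] B:[] C:[stop]
After 10 (process(C)): A:[] B:[] C:[]
After 11 (send(from=C, to=B, msg='data')): A:[] B:[data] C:[]
After 12 (send(from=B, to=A, msg='err')): A:[err] B:[data] C:[]
After 13 (process(B)): A:[err] B:[] C:[]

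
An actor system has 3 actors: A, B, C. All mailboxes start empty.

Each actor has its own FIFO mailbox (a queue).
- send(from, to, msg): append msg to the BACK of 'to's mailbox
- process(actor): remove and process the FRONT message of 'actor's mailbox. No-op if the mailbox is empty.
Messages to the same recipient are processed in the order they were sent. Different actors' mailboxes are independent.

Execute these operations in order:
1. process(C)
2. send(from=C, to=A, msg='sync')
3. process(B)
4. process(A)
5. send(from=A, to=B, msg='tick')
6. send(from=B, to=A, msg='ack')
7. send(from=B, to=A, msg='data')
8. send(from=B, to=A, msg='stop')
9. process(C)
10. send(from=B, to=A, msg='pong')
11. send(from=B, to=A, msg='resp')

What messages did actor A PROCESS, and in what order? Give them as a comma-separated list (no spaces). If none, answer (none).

After 1 (process(C)): A:[] B:[] C:[]
After 2 (send(from=C, to=A, msg='sync')): A:[sync] B:[] C:[]
After 3 (process(B)): A:[sync] B:[] C:[]
After 4 (process(A)): A:[] B:[] C:[]
After 5 (send(from=A, to=B, msg='tick')): A:[] B:[tick] C:[]
After 6 (send(from=B, to=A, msg='ack')): A:[ack] B:[tick] C:[]
After 7 (send(from=B, to=A, msg='data')): A:[ack,data] B:[tick] C:[]
After 8 (send(from=B, to=A, msg='stop')): A:[ack,data,stop] B:[tick] C:[]
After 9 (process(C)): A:[ack,data,stop] B:[tick] C:[]
After 10 (send(from=B, to=A, msg='pong')): A:[ack,data,stop,pong] B:[tick] C:[]
After 11 (send(from=B, to=A, msg='resp')): A:[ack,data,stop,pong,resp] B:[tick] C:[]

Answer: sync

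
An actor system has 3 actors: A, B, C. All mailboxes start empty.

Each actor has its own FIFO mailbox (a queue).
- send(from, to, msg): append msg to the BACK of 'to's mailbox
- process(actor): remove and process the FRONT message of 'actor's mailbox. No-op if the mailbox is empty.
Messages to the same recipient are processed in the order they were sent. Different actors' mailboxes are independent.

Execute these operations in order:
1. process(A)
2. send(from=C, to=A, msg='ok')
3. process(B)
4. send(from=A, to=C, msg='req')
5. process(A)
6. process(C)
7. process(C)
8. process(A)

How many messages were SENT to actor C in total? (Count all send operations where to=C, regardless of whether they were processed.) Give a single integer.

After 1 (process(A)): A:[] B:[] C:[]
After 2 (send(from=C, to=A, msg='ok')): A:[ok] B:[] C:[]
After 3 (process(B)): A:[ok] B:[] C:[]
After 4 (send(from=A, to=C, msg='req')): A:[ok] B:[] C:[req]
After 5 (process(A)): A:[] B:[] C:[req]
After 6 (process(C)): A:[] B:[] C:[]
After 7 (process(C)): A:[] B:[] C:[]
After 8 (process(A)): A:[] B:[] C:[]

Answer: 1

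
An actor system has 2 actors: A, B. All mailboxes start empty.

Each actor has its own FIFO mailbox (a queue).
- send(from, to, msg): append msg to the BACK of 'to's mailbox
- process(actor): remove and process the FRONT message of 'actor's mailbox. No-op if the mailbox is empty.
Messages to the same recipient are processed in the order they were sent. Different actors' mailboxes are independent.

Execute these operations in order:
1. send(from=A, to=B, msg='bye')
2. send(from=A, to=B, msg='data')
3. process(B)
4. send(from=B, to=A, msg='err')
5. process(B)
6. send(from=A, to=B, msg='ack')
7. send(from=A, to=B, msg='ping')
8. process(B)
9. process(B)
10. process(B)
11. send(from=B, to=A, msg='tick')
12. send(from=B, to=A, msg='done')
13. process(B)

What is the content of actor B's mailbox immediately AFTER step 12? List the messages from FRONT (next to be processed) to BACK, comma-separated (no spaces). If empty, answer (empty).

After 1 (send(from=A, to=B, msg='bye')): A:[] B:[bye]
After 2 (send(from=A, to=B, msg='data')): A:[] B:[bye,data]
After 3 (process(B)): A:[] B:[data]
After 4 (send(from=B, to=A, msg='err')): A:[err] B:[data]
After 5 (process(B)): A:[err] B:[]
After 6 (send(from=A, to=B, msg='ack')): A:[err] B:[ack]
After 7 (send(from=A, to=B, msg='ping')): A:[err] B:[ack,ping]
After 8 (process(B)): A:[err] B:[ping]
After 9 (process(B)): A:[err] B:[]
After 10 (process(B)): A:[err] B:[]
After 11 (send(from=B, to=A, msg='tick')): A:[err,tick] B:[]
After 12 (send(from=B, to=A, msg='done')): A:[err,tick,done] B:[]

(empty)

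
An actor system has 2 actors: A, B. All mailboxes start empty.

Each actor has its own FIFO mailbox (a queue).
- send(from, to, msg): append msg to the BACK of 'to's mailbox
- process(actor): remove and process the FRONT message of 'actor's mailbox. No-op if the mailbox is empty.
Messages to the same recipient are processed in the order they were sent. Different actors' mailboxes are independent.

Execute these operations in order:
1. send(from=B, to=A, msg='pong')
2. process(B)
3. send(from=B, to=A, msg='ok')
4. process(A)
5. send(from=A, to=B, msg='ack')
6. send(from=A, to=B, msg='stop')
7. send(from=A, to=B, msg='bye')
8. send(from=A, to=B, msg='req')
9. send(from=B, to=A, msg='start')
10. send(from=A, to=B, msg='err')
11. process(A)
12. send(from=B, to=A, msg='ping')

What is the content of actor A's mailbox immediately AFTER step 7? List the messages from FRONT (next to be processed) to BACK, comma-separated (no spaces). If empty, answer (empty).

After 1 (send(from=B, to=A, msg='pong')): A:[pong] B:[]
After 2 (process(B)): A:[pong] B:[]
After 3 (send(from=B, to=A, msg='ok')): A:[pong,ok] B:[]
After 4 (process(A)): A:[ok] B:[]
After 5 (send(from=A, to=B, msg='ack')): A:[ok] B:[ack]
After 6 (send(from=A, to=B, msg='stop')): A:[ok] B:[ack,stop]
After 7 (send(from=A, to=B, msg='bye')): A:[ok] B:[ack,stop,bye]

ok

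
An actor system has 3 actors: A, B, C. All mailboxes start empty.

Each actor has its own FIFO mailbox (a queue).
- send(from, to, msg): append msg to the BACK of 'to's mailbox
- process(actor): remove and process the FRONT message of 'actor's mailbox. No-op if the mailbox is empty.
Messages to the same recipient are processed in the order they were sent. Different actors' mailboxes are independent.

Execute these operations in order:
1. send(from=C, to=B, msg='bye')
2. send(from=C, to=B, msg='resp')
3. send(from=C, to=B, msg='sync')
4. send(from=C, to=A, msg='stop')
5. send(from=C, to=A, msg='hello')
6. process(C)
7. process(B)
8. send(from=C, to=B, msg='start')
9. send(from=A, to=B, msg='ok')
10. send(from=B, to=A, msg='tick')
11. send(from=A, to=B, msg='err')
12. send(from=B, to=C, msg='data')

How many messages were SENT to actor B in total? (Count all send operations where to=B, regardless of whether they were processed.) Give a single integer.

Answer: 6

Derivation:
After 1 (send(from=C, to=B, msg='bye')): A:[] B:[bye] C:[]
After 2 (send(from=C, to=B, msg='resp')): A:[] B:[bye,resp] C:[]
After 3 (send(from=C, to=B, msg='sync')): A:[] B:[bye,resp,sync] C:[]
After 4 (send(from=C, to=A, msg='stop')): A:[stop] B:[bye,resp,sync] C:[]
After 5 (send(from=C, to=A, msg='hello')): A:[stop,hello] B:[bye,resp,sync] C:[]
After 6 (process(C)): A:[stop,hello] B:[bye,resp,sync] C:[]
After 7 (process(B)): A:[stop,hello] B:[resp,sync] C:[]
After 8 (send(from=C, to=B, msg='start')): A:[stop,hello] B:[resp,sync,start] C:[]
After 9 (send(from=A, to=B, msg='ok')): A:[stop,hello] B:[resp,sync,start,ok] C:[]
After 10 (send(from=B, to=A, msg='tick')): A:[stop,hello,tick] B:[resp,sync,start,ok] C:[]
After 11 (send(from=A, to=B, msg='err')): A:[stop,hello,tick] B:[resp,sync,start,ok,err] C:[]
After 12 (send(from=B, to=C, msg='data')): A:[stop,hello,tick] B:[resp,sync,start,ok,err] C:[data]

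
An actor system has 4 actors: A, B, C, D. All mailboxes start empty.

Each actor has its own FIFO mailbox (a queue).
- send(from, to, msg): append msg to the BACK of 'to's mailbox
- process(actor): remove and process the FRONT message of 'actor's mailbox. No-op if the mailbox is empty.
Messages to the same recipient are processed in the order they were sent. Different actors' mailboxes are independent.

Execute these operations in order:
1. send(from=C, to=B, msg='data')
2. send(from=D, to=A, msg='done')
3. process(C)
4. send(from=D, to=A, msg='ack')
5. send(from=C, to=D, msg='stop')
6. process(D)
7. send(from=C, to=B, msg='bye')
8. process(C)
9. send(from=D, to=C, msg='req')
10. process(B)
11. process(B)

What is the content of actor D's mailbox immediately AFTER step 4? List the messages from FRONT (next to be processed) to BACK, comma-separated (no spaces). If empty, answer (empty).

After 1 (send(from=C, to=B, msg='data')): A:[] B:[data] C:[] D:[]
After 2 (send(from=D, to=A, msg='done')): A:[done] B:[data] C:[] D:[]
After 3 (process(C)): A:[done] B:[data] C:[] D:[]
After 4 (send(from=D, to=A, msg='ack')): A:[done,ack] B:[data] C:[] D:[]

(empty)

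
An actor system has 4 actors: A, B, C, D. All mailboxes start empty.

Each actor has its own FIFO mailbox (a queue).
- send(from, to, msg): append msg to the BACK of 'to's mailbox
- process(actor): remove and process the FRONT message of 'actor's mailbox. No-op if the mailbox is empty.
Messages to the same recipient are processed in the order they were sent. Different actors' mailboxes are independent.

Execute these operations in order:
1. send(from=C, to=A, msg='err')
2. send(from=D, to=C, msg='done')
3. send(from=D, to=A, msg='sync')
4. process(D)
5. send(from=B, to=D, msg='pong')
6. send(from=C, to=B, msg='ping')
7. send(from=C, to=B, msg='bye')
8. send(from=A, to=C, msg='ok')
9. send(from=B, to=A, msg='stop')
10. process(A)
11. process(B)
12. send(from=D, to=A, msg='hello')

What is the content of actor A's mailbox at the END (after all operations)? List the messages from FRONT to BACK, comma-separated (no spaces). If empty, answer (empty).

Answer: sync,stop,hello

Derivation:
After 1 (send(from=C, to=A, msg='err')): A:[err] B:[] C:[] D:[]
After 2 (send(from=D, to=C, msg='done')): A:[err] B:[] C:[done] D:[]
After 3 (send(from=D, to=A, msg='sync')): A:[err,sync] B:[] C:[done] D:[]
After 4 (process(D)): A:[err,sync] B:[] C:[done] D:[]
After 5 (send(from=B, to=D, msg='pong')): A:[err,sync] B:[] C:[done] D:[pong]
After 6 (send(from=C, to=B, msg='ping')): A:[err,sync] B:[ping] C:[done] D:[pong]
After 7 (send(from=C, to=B, msg='bye')): A:[err,sync] B:[ping,bye] C:[done] D:[pong]
After 8 (send(from=A, to=C, msg='ok')): A:[err,sync] B:[ping,bye] C:[done,ok] D:[pong]
After 9 (send(from=B, to=A, msg='stop')): A:[err,sync,stop] B:[ping,bye] C:[done,ok] D:[pong]
After 10 (process(A)): A:[sync,stop] B:[ping,bye] C:[done,ok] D:[pong]
After 11 (process(B)): A:[sync,stop] B:[bye] C:[done,ok] D:[pong]
After 12 (send(from=D, to=A, msg='hello')): A:[sync,stop,hello] B:[bye] C:[done,ok] D:[pong]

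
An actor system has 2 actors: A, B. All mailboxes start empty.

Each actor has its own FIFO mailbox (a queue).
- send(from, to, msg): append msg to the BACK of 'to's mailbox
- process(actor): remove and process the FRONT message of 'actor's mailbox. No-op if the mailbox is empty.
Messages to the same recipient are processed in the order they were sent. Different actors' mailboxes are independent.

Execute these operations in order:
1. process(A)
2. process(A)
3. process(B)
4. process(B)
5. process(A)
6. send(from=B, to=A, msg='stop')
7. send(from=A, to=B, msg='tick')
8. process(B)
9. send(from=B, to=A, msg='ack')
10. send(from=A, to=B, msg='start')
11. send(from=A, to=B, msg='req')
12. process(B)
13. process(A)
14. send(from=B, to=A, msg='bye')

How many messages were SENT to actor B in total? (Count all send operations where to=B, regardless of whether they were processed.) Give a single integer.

Answer: 3

Derivation:
After 1 (process(A)): A:[] B:[]
After 2 (process(A)): A:[] B:[]
After 3 (process(B)): A:[] B:[]
After 4 (process(B)): A:[] B:[]
After 5 (process(A)): A:[] B:[]
After 6 (send(from=B, to=A, msg='stop')): A:[stop] B:[]
After 7 (send(from=A, to=B, msg='tick')): A:[stop] B:[tick]
After 8 (process(B)): A:[stop] B:[]
After 9 (send(from=B, to=A, msg='ack')): A:[stop,ack] B:[]
After 10 (send(from=A, to=B, msg='start')): A:[stop,ack] B:[start]
After 11 (send(from=A, to=B, msg='req')): A:[stop,ack] B:[start,req]
After 12 (process(B)): A:[stop,ack] B:[req]
After 13 (process(A)): A:[ack] B:[req]
After 14 (send(from=B, to=A, msg='bye')): A:[ack,bye] B:[req]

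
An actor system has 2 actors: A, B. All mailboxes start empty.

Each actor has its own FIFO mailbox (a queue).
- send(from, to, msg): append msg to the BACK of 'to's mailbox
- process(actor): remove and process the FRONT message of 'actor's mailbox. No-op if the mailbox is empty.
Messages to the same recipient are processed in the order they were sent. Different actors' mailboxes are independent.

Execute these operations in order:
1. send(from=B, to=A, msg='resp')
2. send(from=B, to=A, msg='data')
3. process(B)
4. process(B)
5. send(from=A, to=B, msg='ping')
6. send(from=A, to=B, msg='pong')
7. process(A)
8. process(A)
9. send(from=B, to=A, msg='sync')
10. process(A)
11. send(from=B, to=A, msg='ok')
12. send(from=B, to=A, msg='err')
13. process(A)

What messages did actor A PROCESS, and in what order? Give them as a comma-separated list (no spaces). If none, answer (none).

After 1 (send(from=B, to=A, msg='resp')): A:[resp] B:[]
After 2 (send(from=B, to=A, msg='data')): A:[resp,data] B:[]
After 3 (process(B)): A:[resp,data] B:[]
After 4 (process(B)): A:[resp,data] B:[]
After 5 (send(from=A, to=B, msg='ping')): A:[resp,data] B:[ping]
After 6 (send(from=A, to=B, msg='pong')): A:[resp,data] B:[ping,pong]
After 7 (process(A)): A:[data] B:[ping,pong]
After 8 (process(A)): A:[] B:[ping,pong]
After 9 (send(from=B, to=A, msg='sync')): A:[sync] B:[ping,pong]
After 10 (process(A)): A:[] B:[ping,pong]
After 11 (send(from=B, to=A, msg='ok')): A:[ok] B:[ping,pong]
After 12 (send(from=B, to=A, msg='err')): A:[ok,err] B:[ping,pong]
After 13 (process(A)): A:[err] B:[ping,pong]

Answer: resp,data,sync,ok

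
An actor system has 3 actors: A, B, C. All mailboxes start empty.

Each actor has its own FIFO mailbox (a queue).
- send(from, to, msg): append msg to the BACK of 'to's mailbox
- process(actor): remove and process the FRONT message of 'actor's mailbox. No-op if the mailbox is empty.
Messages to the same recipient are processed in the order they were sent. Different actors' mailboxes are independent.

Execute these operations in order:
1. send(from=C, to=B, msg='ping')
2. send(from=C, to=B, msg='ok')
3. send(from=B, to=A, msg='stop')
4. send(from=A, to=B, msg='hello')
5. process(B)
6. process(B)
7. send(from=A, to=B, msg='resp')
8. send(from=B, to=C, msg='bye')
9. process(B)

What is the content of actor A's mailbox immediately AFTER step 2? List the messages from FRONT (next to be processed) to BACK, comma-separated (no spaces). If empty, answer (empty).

After 1 (send(from=C, to=B, msg='ping')): A:[] B:[ping] C:[]
After 2 (send(from=C, to=B, msg='ok')): A:[] B:[ping,ok] C:[]

(empty)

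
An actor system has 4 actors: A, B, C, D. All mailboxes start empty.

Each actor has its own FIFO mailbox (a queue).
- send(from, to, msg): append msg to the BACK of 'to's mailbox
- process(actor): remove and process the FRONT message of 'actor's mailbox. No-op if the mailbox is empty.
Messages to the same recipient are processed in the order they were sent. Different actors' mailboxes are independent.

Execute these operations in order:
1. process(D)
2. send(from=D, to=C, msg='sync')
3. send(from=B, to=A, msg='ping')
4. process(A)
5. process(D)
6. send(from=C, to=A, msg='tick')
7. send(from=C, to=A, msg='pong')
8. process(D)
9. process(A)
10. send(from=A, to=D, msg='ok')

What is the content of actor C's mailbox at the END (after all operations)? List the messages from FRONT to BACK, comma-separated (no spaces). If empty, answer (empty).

After 1 (process(D)): A:[] B:[] C:[] D:[]
After 2 (send(from=D, to=C, msg='sync')): A:[] B:[] C:[sync] D:[]
After 3 (send(from=B, to=A, msg='ping')): A:[ping] B:[] C:[sync] D:[]
After 4 (process(A)): A:[] B:[] C:[sync] D:[]
After 5 (process(D)): A:[] B:[] C:[sync] D:[]
After 6 (send(from=C, to=A, msg='tick')): A:[tick] B:[] C:[sync] D:[]
After 7 (send(from=C, to=A, msg='pong')): A:[tick,pong] B:[] C:[sync] D:[]
After 8 (process(D)): A:[tick,pong] B:[] C:[sync] D:[]
After 9 (process(A)): A:[pong] B:[] C:[sync] D:[]
After 10 (send(from=A, to=D, msg='ok')): A:[pong] B:[] C:[sync] D:[ok]

Answer: sync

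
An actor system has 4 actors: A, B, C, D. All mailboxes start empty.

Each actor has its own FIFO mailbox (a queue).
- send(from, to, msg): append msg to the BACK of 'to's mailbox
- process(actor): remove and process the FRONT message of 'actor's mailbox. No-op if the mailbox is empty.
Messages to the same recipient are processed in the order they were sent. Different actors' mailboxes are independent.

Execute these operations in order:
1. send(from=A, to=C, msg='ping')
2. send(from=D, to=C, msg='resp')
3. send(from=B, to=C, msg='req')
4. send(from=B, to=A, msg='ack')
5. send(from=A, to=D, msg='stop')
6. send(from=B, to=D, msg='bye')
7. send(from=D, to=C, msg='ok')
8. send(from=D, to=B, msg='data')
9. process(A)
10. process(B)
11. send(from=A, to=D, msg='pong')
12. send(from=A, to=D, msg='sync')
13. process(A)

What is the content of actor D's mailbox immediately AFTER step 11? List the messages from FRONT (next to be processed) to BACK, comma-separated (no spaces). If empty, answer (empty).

After 1 (send(from=A, to=C, msg='ping')): A:[] B:[] C:[ping] D:[]
After 2 (send(from=D, to=C, msg='resp')): A:[] B:[] C:[ping,resp] D:[]
After 3 (send(from=B, to=C, msg='req')): A:[] B:[] C:[ping,resp,req] D:[]
After 4 (send(from=B, to=A, msg='ack')): A:[ack] B:[] C:[ping,resp,req] D:[]
After 5 (send(from=A, to=D, msg='stop')): A:[ack] B:[] C:[ping,resp,req] D:[stop]
After 6 (send(from=B, to=D, msg='bye')): A:[ack] B:[] C:[ping,resp,req] D:[stop,bye]
After 7 (send(from=D, to=C, msg='ok')): A:[ack] B:[] C:[ping,resp,req,ok] D:[stop,bye]
After 8 (send(from=D, to=B, msg='data')): A:[ack] B:[data] C:[ping,resp,req,ok] D:[stop,bye]
After 9 (process(A)): A:[] B:[data] C:[ping,resp,req,ok] D:[stop,bye]
After 10 (process(B)): A:[] B:[] C:[ping,resp,req,ok] D:[stop,bye]
After 11 (send(from=A, to=D, msg='pong')): A:[] B:[] C:[ping,resp,req,ok] D:[stop,bye,pong]

stop,bye,pong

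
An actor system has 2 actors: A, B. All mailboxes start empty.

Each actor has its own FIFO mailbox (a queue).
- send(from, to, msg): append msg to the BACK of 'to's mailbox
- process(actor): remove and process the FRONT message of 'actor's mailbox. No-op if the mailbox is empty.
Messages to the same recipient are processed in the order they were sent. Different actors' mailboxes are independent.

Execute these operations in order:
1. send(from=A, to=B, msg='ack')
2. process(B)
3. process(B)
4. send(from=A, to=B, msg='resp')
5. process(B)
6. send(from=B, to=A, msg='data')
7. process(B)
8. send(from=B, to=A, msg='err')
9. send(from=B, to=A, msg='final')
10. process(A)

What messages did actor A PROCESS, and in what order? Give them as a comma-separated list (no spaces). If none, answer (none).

Answer: data

Derivation:
After 1 (send(from=A, to=B, msg='ack')): A:[] B:[ack]
After 2 (process(B)): A:[] B:[]
After 3 (process(B)): A:[] B:[]
After 4 (send(from=A, to=B, msg='resp')): A:[] B:[resp]
After 5 (process(B)): A:[] B:[]
After 6 (send(from=B, to=A, msg='data')): A:[data] B:[]
After 7 (process(B)): A:[data] B:[]
After 8 (send(from=B, to=A, msg='err')): A:[data,err] B:[]
After 9 (send(from=B, to=A, msg='final')): A:[data,err,final] B:[]
After 10 (process(A)): A:[err,final] B:[]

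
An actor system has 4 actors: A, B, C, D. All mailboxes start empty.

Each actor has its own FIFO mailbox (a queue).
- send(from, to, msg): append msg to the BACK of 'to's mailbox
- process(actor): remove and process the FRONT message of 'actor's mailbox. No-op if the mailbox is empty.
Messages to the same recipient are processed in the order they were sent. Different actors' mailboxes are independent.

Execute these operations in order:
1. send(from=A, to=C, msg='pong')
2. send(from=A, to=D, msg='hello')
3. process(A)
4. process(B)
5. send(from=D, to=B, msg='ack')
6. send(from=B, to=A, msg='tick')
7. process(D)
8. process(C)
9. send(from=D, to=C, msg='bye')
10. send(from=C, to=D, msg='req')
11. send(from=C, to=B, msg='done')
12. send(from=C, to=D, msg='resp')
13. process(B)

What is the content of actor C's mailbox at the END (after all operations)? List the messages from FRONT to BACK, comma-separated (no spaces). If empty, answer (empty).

After 1 (send(from=A, to=C, msg='pong')): A:[] B:[] C:[pong] D:[]
After 2 (send(from=A, to=D, msg='hello')): A:[] B:[] C:[pong] D:[hello]
After 3 (process(A)): A:[] B:[] C:[pong] D:[hello]
After 4 (process(B)): A:[] B:[] C:[pong] D:[hello]
After 5 (send(from=D, to=B, msg='ack')): A:[] B:[ack] C:[pong] D:[hello]
After 6 (send(from=B, to=A, msg='tick')): A:[tick] B:[ack] C:[pong] D:[hello]
After 7 (process(D)): A:[tick] B:[ack] C:[pong] D:[]
After 8 (process(C)): A:[tick] B:[ack] C:[] D:[]
After 9 (send(from=D, to=C, msg='bye')): A:[tick] B:[ack] C:[bye] D:[]
After 10 (send(from=C, to=D, msg='req')): A:[tick] B:[ack] C:[bye] D:[req]
After 11 (send(from=C, to=B, msg='done')): A:[tick] B:[ack,done] C:[bye] D:[req]
After 12 (send(from=C, to=D, msg='resp')): A:[tick] B:[ack,done] C:[bye] D:[req,resp]
After 13 (process(B)): A:[tick] B:[done] C:[bye] D:[req,resp]

Answer: bye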